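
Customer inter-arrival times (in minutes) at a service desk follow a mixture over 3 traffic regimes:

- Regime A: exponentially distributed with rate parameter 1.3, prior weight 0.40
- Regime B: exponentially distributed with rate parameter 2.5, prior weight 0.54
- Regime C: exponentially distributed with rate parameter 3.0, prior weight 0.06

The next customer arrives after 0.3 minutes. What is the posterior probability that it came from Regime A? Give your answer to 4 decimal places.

0.3312

By Bayes' theorem, P(k | x) = π_k f_k(x) / Σ_j π_j f_j(x).
Exponential densities:
  L_A = 1.3·e^(−1.3·0.3) = 1.3·e^(−0.3900) = 0.880174
  L_B = 2.5·e^(−2.5·0.3) = 2.5·e^(−0.7500) = 1.18092
  L_C = 3.0·e^(−3.0·0.3) = 3.0·e^(−0.9000) = 1.21971
Unnormalised posteriors:
  π_A·L_A = 0.40 × 0.880174 = 0.35207
  π_B·L_B = 0.54 × 1.18092 = 0.637695
  π_C·L_C = 0.06 × 1.21971 = 0.0731825
Sum: 0.35207 + 0.637695 + 0.0731825 = 1.06295
P(Regime A | the observation) ≈ 0.3312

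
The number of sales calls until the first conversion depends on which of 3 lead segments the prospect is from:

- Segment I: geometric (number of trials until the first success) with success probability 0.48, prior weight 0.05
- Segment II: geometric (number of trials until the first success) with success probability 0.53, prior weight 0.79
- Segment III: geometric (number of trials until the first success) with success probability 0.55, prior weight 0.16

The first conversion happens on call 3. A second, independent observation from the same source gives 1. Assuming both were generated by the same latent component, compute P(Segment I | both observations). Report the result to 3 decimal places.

By Bayes' theorem, P(k | x) = P(Z=k) f_k(x) / Σ_j P(Z=j) f_j(x).
Since both observations come from the same component, the likelihood for component k is f_k(x₁)·f_k(x₂).
  f_I = [0.48·(1−0.48)^2 = 0.48·0.2704 = 0.129792] × [0.48] = 0.0623002
  f_II = [0.53·(1−0.53)^2 = 0.53·0.2209 = 0.117077] × [0.53] = 0.0620508
  f_III = [0.55·(1−0.55)^2 = 0.55·0.2025 = 0.111375] × [0.55] = 0.0612562
Multiply by the mixture weights:
  P(Z=I)·f_I = 0.05 × 0.0623002 = 0.00311501
  P(Z=II)·f_II = 0.79 × 0.0620508 = 0.0490201
  P(Z=III)·f_III = 0.16 × 0.0612562 = 0.009801
Denominator: 0.00311501 + 0.0490201 + 0.009801 = 0.0619361
Responsibility of Segment I: 0.00311501 / 0.0619361 ≈ 0.050

0.050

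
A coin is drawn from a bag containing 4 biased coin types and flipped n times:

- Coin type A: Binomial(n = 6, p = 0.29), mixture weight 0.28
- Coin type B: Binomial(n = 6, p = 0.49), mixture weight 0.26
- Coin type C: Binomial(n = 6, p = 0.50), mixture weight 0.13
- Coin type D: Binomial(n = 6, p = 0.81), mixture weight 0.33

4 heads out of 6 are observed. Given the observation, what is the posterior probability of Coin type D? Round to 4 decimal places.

0.4254

By Bayes' theorem, P(k | x) = w_k f_k(x) / Σ_j w_j f_j(x).
Evaluate each component's likelihood at the observed value:
  p_A = 0.0534811
  p_B = 0.224914
  p_C = 0.234375
  p_D = 0.233098
Prior × likelihood for each component:
  w_A·p_A = 0.28 × 0.0534811 = 0.0149747
  w_B·p_B = 0.26 × 0.224914 = 0.0584776
  w_C·p_C = 0.13 × 0.234375 = 0.0304688
  w_D·p_D = 0.33 × 0.233098 = 0.0769223
Evidence: 0.0149747 + 0.0584776 + 0.0304688 + 0.0769223 = 0.180843
Responsibility of Coin type D: 0.0769223 / 0.180843 ≈ 0.4254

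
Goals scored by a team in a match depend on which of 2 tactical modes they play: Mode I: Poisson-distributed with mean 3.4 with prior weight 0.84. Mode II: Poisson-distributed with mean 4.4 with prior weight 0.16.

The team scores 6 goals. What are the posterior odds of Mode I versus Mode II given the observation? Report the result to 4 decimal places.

3.0382

Posterior odds = (w_i f_i(x)) / (w_j f_j(x)); the normalising sum cancels.
Component likelihoods at x = 6 goals:
  L_I = 0.0716044
  L_II = 0.123734
Posterior odds = (w_I·L_I) / (w_II·L_II) = (0.84·0.0716044) / (0.16·0.123734) = 0.0601477 / 0.0197974 ≈ 3.0382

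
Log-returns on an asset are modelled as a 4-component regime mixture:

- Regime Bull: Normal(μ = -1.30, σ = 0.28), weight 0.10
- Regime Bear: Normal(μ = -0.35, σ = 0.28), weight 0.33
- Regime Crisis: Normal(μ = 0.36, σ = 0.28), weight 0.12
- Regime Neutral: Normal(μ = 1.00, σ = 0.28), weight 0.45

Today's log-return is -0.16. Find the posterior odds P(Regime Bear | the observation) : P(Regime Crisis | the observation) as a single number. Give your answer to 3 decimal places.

12.254

Since P(k|x) ∝ w_k f_k(x), the posterior odds are w_i f_i(x) / (w_j f_j(x)).
Component likelihoods at x = -0.16:
  f_Bull = 0.000358265
  f_Bear = 1.13179
  f_Crisis = 0.253989
  f_Neutral = 0.000267175
Posterior odds = (w_Bear·f_Bear) / (w_Crisis·f_Crisis) = (0.33·1.13179) / (0.12·0.253989) = 0.37349 / 0.0304787 ≈ 12.254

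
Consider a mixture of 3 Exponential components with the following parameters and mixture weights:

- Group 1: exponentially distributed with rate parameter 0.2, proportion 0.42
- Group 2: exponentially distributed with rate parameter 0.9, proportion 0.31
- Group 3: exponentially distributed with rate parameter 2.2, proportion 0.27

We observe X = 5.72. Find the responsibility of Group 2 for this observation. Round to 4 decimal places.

0.0571

Posterior ∝ prior × likelihood, so P(k | x) ∝ P(Z=k) f_k(x); normalise over all components.
Exponential densities:
  f_1 = 0.0637085
  f_2 = 0.00522991
  f_3 = 7.53808e-06
Prior × likelihood for each component:
  P(Z=1)·f_1 = 0.42 × 0.0637085 = 0.0267576
  P(Z=2)·f_2 = 0.31 × 0.00522991 = 0.00162127
  P(Z=3)·f_3 = 0.27 × 7.53808e-06 = 2.03528e-06
Denominator: 0.0267576 + 0.00162127 + 2.03528e-06 = 0.0283809
Responsibility of Group 2: 0.00162127 / 0.0283809 ≈ 0.0571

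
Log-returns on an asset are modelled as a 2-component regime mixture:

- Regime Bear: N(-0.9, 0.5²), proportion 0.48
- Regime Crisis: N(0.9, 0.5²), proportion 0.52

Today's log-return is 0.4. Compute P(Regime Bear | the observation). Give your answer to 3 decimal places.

0.049

P(component k | x) = π_k·f_k(x) / marginal(x), where marginal(x) = Σ_j π_j·f_j(x).
Evaluate each component's likelihood at the observed value:
  p_Bear = 0.0271659
  p_Crisis = 0.483941
Prior × likelihood for each component:
  π_Bear·p_Bear = 0.48 × 0.0271659 = 0.0130397
  π_Crisis·p_Crisis = 0.52 × 0.483941 = 0.25165
Normaliser: 0.0130397 + 0.25165 = 0.264689
P(Regime Bear | x) = 0.0130397 / 0.264689 ≈ 0.049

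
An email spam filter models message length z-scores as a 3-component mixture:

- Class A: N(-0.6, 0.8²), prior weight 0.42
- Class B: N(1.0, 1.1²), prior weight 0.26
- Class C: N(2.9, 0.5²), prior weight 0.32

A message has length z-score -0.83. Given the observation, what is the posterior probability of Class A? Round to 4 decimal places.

The responsibility of component k is π_k f_k(x) divided by Σ_j π_j f_j(x).
Evaluate each component's likelihood at the observed value:
  f_A = 0.478488
  f_B = 0.0908912
  f_C = 6.56672e-13
Weight by the priors:
  π_A·f_A = 0.42 × 0.478488 = 0.200965
  π_B·f_B = 0.26 × 0.0908912 = 0.0236317
  π_C·f_C = 0.32 × 6.56672e-13 = 2.10135e-13
Normaliser: 0.200965 + 0.0236317 + 2.10135e-13 = 0.224597
Responsibility of Class A: 0.200965 / 0.224597 ≈ 0.8948

0.8948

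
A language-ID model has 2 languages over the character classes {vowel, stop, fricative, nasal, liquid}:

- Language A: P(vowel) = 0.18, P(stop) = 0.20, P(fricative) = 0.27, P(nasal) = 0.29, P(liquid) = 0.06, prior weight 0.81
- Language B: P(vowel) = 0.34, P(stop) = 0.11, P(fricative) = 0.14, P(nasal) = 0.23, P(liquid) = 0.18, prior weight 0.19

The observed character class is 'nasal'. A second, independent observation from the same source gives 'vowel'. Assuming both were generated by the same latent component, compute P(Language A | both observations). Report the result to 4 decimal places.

By Bayes' theorem, P(k | x) = π_k f_k(x) / Σ_j π_j f_j(x).
Since both observations come from the same component, the likelihood for component k is f_k(x₁)·f_k(x₂).
  p_A = [P(nasal | comp) = 0.29] × [0.18] = 0.0522
  p_B = [P(nasal | comp) = 0.23] × [0.34] = 0.0782
Unnormalised posteriors:
  π_A·p_A = 0.81 × 0.0522 = 0.042282
  π_B·p_B = 0.19 × 0.0782 = 0.014858
Sum: 0.042282 + 0.014858 = 0.05714
So the posterior for Language A is 0.042282 / 0.05714 ≈ 0.7400.

0.7400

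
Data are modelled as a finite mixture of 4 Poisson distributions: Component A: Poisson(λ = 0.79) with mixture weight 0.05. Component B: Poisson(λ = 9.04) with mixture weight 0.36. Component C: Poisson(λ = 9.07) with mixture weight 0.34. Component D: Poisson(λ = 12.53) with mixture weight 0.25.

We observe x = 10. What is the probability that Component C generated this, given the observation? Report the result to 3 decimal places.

The responsibility of component k is π_k f_k(x) divided by Σ_j π_j f_j(x).
Component likelihoods at x = 10:
  f_A = e^(−0.79)·0.79^10/10! = 1.18417e-08
  f_B = e^(−9.04)·9.04^10/10! = 0.119097
  f_C = e^(−9.07)·9.07^10/10! = 0.11947
  f_D = e^(−12.53)·12.53^10/10! = 0.0950688
Prior × likelihood for each component:
  π_A·f_A = 0.05 × 1.18417e-08 = 5.92087e-10
  π_B·f_B = 0.36 × 0.119097 = 0.0428748
  π_C·f_C = 0.34 × 0.11947 = 0.0406198
  π_D·f_D = 0.25 × 0.0950688 = 0.0237672
Denominator: 5.92087e-10 + 0.0428748 + 0.0406198 + 0.0237672 = 0.107262
P(Component C | data) = 0.0406198 / 0.107262 ≈ 0.379

0.379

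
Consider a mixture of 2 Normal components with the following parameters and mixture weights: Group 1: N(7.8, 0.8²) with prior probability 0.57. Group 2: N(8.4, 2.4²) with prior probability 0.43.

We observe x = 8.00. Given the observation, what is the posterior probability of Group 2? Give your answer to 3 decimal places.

Posterior ∝ prior × likelihood, so P(k | x) ∝ π_k f_k(x); normalise over all components.
Normal densities:
  p_1 = (1/(0.8·√(2π)))·exp(−(8.00−7.8)²/(2·0.8²)) = 0.498678·exp(-0.03125) = 0.483335
  p_2 = (1/(2.4·√(2π)))·exp(−(8.00−8.4)²/(2·2.4²)) = 0.166226·exp(-0.01389) = 0.163933
Multiply by the mixture weights:
  π_1·p_1 = 0.57 × 0.483335 = 0.275501
  π_2·p_2 = 0.43 × 0.163933 = 0.0704913
Sum: 0.275501 + 0.0704913 = 0.345992
So the posterior for Group 2 is 0.0704913 / 0.345992 ≈ 0.204.

0.204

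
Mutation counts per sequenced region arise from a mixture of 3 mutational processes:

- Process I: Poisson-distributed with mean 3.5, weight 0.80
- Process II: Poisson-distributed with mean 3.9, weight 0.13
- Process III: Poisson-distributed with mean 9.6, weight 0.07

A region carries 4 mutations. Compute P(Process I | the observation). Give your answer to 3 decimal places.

0.848

Posterior ∝ prior × likelihood, so P(k | x) ∝ π_k f_k(x); normalise over all components.
Component likelihoods at x = 4 mutations:
  f_I = e^(−3.5)·3.5^4/4! = 0.188812
  f_II = e^(−3.9)·3.9^4/4! = 0.195119
  f_III = e^(−9.6)·9.6^4/4! = 0.0239688
Prior × likelihood for each component:
  π_I·f_I = 0.80 × 0.188812 = 0.15105
  π_II·f_II = 0.13 × 0.195119 = 0.0253654
  π_III·f_III = 0.07 × 0.0239688 = 0.00167782
Evidence: 0.15105 + 0.0253654 + 0.00167782 = 0.178093
Responsibility of Process I: 0.15105 / 0.178093 ≈ 0.848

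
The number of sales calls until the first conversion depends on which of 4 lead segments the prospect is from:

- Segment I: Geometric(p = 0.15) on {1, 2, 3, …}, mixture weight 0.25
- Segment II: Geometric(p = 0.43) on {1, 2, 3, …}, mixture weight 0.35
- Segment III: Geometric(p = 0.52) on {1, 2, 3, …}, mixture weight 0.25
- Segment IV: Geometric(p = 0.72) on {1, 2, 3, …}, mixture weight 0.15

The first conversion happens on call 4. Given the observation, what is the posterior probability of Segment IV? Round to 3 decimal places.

0.035

Apply Bayes' rule: the posterior for each component is proportional to its prior times its likelihood at x.
Geometric probabilities:
  f_I = 0.15·(1−0.15)^3 = 0.15·0.614125 = 0.0921187
  f_II = 0.43·(1−0.43)^3 = 0.43·0.185193 = 0.079633
  f_III = 0.52·(1−0.52)^3 = 0.52·0.110592 = 0.0575078
  f_IV = 0.72·(1−0.72)^3 = 0.72·0.021952 = 0.0158054
Unnormalised posteriors:
  π_I·f_I = 0.25 × 0.0921187 = 0.0230297
  π_II·f_II = 0.35 × 0.079633 = 0.0278715
  π_III·f_III = 0.25 × 0.0575078 = 0.014377
  π_IV·f_IV = 0.15 × 0.0158054 = 0.00237082
Marginal: 0.0230297 + 0.0278715 + 0.014377 + 0.00237082 = 0.067649
Responsibility of Segment IV: 0.00237082 / 0.067649 ≈ 0.035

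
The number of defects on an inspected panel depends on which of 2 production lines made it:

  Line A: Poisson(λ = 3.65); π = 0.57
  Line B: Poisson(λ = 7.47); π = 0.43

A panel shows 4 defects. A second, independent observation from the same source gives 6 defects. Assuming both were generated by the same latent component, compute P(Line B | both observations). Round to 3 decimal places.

0.319

The responsibility of component k is w_k f_k(x) divided by Σ_j w_j f_j(x).
Since both observations come from the same component, the likelihood for component k is f_k(x₁)·f_k(x₂).
  p_A = [0.192214] × [0.0853591] = 0.0164072
  p_B = [0.073942] × [0.137534] = 0.0101696
Weight by the priors:
  w_A·p_A = 0.57 × 0.0164072 = 0.00935212
  w_B·p_B = 0.43 × 0.0101696 = 0.00437292
Marginal: 0.00935212 + 0.00437292 = 0.013725
P(Line B | x₁, x₂) ≈ 0.319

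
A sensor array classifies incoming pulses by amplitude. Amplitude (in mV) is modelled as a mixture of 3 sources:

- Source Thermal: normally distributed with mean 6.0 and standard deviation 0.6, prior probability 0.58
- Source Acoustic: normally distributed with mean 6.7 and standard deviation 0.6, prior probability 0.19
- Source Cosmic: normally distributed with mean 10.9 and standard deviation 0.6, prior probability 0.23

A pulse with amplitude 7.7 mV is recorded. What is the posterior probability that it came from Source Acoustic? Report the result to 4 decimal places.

0.8189

Posterior ∝ prior × likelihood, so P(k | x) ∝ π_k f_k(x); normalise over all components.
Normal densities:
  f_Thermal = (1/(0.6·√(2π)))·exp(−(7.7−6.0)²/(2·0.6²)) = 0.664904·exp(-4.01389) = 0.0120102
  f_Acoustic = (1/(0.6·√(2π)))·exp(−(7.7−6.7)²/(2·0.6²)) = 0.664904·exp(-1.38889) = 0.165795
  f_Cosmic = (1/(0.6·√(2π)))·exp(−(7.7−10.9)²/(2·0.6²)) = 0.664904·exp(-14.22222) = 4.42717e-07
Multiply by the mixture weights:
  π_Thermal·f_Thermal = 0.58 × 0.0120102 = 0.0069659
  π_Acoustic·f_Acoustic = 0.19 × 0.165795 = 0.0315011
  π_Cosmic·f_Cosmic = 0.23 × 4.42717e-07 = 1.01825e-07
Evidence: 0.0069659 + 0.0315011 + 1.01825e-07 = 0.0384671
Responsibility of Source Acoustic: 0.0315011 / 0.0384671 ≈ 0.8189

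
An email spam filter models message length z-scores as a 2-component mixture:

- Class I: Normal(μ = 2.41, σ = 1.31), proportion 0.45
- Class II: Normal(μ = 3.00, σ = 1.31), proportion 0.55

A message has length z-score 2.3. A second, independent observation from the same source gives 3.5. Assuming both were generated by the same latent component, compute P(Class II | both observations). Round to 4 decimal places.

0.5829

Apply Bayes' rule: the posterior for each component is proportional to its prior times its likelihood at x.
Since both observations come from the same component, the likelihood for component k is f_k(x₁)·f_k(x₂).
  f_I = [(1/(1.31·√(2π)))·exp(−(2.3−2.41)²/(2·1.31²)) = 0.304536·exp(-0.00353) = 0.303464] × [0.215428] = 0.0653747
  f_II = [(1/(1.31·√(2π)))·exp(−(2.3−3.00)²/(2·1.31²)) = 0.304536·exp(-0.14277) = 0.26402] × [0.283142] = 0.0747552
Unnormalised posteriors:
  π_I·f_I = 0.45 × 0.0653747 = 0.0294186
  π_II·f_II = 0.55 × 0.0747552 = 0.0411154
Evidence: 0.0294186 + 0.0411154 = 0.070534
So the posterior for Class II is 0.0411154 / 0.070534 ≈ 0.5829.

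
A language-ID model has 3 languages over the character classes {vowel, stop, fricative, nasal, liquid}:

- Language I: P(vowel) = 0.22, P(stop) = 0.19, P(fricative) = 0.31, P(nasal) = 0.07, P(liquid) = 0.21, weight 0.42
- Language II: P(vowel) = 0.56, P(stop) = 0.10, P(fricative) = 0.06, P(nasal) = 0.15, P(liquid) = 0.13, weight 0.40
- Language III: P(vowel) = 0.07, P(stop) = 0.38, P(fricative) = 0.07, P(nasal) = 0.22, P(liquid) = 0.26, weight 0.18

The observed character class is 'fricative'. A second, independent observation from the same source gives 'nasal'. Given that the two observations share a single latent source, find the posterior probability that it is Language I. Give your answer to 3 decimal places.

By Bayes' theorem, P(k | x) = π_k f_k(x) / Σ_j π_j f_j(x).
Since both observations come from the same component, the likelihood for component k is f_k(x₁)·f_k(x₂).
  p_I = [0.31] × [0.07] = 0.0217
  p_II = [0.06] × [0.15] = 0.009
  p_III = [0.07] × [0.22] = 0.0154
Prior × likelihood for each component:
  π_I·p_I = 0.42 × 0.0217 = 0.009114
  π_II·p_II = 0.40 × 0.009 = 0.0036
  π_III·p_III = 0.18 × 0.0154 = 0.002772
Normaliser: 0.009114 + 0.0036 + 0.002772 = 0.015486
P(Language I | x₁,x₂) = 0.009114 / 0.015486 ≈ 0.589

0.589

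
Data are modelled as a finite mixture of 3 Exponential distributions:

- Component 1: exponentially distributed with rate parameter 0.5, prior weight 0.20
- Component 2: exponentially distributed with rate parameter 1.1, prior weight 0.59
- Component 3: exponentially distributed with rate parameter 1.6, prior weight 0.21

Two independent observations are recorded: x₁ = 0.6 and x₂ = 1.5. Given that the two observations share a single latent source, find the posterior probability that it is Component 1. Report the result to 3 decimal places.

By Bayes' theorem, P(k | x) = π_k f_k(x) / Σ_j π_j f_j(x).
Since both observations come from the same component, the likelihood for component k is f_k(x₁)·f_k(x₂).
  f_1 = [0.370409] × [0.236183] = 0.0874844
  f_2 = [0.568536] × [0.211255] = 0.120106
  f_3 = [0.612629] × [0.145149] = 0.0889223
Prior × likelihood for each component:
  π_1·f_1 = 0.20 × 0.0874844 = 0.0174969
  π_2·f_2 = 0.59 × 0.120106 = 0.0708626
  π_3·f_3 = 0.21 × 0.0889223 = 0.0186737
Denominator: 0.0174969 + 0.0708626 + 0.0186737 = 0.107033
Responsibility of Component 1: 0.0174969 / 0.107033 ≈ 0.163

0.163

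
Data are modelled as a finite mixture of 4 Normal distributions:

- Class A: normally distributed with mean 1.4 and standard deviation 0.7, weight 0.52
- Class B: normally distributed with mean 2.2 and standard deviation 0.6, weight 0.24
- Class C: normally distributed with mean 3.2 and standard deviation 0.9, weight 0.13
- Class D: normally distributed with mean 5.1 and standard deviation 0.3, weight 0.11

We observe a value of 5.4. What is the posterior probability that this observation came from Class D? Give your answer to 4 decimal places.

0.9683

Posterior ∝ prior × likelihood, so P(k | x) ∝ π_k f_k(x); normalise over all components.
Component likelihoods at x = 5.4:
  L_A = (1/(0.7·√(2π)))·exp(−(5.4−1.4)²/(2·0.7²)) = 0.569918·exp(-16.32653) = 4.6269e-08
  L_B = (1/(0.6·√(2π)))·exp(−(5.4−2.2)²/(2·0.6²)) = 0.664904·exp(-14.22222) = 4.42717e-07
  L_C = (1/(0.9·√(2π)))·exp(−(5.4−3.2)²/(2·0.9²)) = 0.443269·exp(-2.98765) = 0.0223432
  L_D = (1/(0.3·√(2π)))·exp(−(5.4−5.1)²/(2·0.3²)) = 1.329808·exp(-0.50000) = 0.806569
Unnormalised posteriors:
  π_A·L_A = 0.52 × 4.6269e-08 = 2.40599e-08
  π_B·L_B = 0.24 × 4.42717e-07 = 1.06252e-07
  π_C·L_C = 0.13 × 0.0223432 = 0.00290462
  π_D·L_D = 0.11 × 0.806569 = 0.0887226
Sum: 2.40599e-08 + 1.06252e-07 + 0.00290462 + 0.0887226 = 0.0916273
P(Class D | the observation) = 0.0887226 / 0.0916273 ≈ 0.9683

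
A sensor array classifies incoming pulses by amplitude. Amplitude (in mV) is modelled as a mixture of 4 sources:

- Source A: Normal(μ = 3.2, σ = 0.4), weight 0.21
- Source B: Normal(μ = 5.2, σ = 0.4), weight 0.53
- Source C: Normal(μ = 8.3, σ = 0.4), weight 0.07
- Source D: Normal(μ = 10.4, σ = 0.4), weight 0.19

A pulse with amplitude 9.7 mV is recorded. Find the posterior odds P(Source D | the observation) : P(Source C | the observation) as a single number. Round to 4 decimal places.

Posterior odds = (π_i f_i(x)) / (π_j f_j(x)); the normalising sum cancels.
Evaluate each component's likelihood at the observed value:
  L_A = 4.55414e-58
  L_B = 3.2821e-28
  L_C = 0.00218171
  L_D = 0.215693
0.0409817 / 0.000152719 ≈ 268.3464

268.3464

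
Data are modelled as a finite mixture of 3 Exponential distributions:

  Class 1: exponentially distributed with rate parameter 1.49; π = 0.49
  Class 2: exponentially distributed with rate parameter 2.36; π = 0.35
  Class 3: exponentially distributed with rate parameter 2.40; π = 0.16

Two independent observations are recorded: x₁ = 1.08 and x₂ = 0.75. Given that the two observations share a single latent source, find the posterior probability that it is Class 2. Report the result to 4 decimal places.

Apply Bayes' rule: the posterior for each component is proportional to its prior times its likelihood at x.
Since both observations come from the same component, the likelihood for component k is f_k(x₁)·f_k(x₂).
  p_1 = [1.49·e^(−1.49·1.08) = 1.49·e^(−1.6092) = 0.298071] × [0.487374] = 0.145272
  p_2 = [2.36·e^(−2.36·1.08) = 2.36·e^(−2.5488) = 0.184494] × [0.401986] = 0.074164
  p_3 = [2.40·e^(−2.40·1.08) = 2.40·e^(−2.5920) = 0.179688] × [0.396717] = 0.0712855
Unnormalised posteriors:
  w_1·p_1 = 0.49 × 0.145272 = 0.0711833
  w_2·p_2 = 0.35 × 0.074164 = 0.0259574
  w_3·p_3 = 0.16 × 0.0712855 = 0.0114057
Evidence: 0.0711833 + 0.0259574 + 0.0114057 = 0.108546
P(Class 2 | x₁, x₂) ≈ 0.2391

0.2391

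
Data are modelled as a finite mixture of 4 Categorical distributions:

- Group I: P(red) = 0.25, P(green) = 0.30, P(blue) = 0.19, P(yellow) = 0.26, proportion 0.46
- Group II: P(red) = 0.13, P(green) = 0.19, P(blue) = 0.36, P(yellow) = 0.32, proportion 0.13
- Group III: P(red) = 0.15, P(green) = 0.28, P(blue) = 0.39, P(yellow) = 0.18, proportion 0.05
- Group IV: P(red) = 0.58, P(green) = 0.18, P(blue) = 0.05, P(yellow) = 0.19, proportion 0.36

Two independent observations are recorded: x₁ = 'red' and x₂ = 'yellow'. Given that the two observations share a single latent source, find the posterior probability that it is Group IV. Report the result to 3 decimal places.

Apply Bayes' rule: the posterior for each component is proportional to its prior times its likelihood at x.
Since both observations come from the same component, the likelihood for component k is f_k(x₁)·f_k(x₂).
  f_I = [0.25] × [0.26] = 0.065
  f_II = [0.13] × [0.32] = 0.0416
  f_III = [0.15] × [0.18] = 0.027
  f_IV = [0.58] × [0.19] = 0.1102
Prior × likelihood for each component:
  P(Z=I)·f_I = 0.46 × 0.065 = 0.0299
  P(Z=II)·f_II = 0.13 × 0.0416 = 0.005408
  P(Z=III)·f_III = 0.05 × 0.027 = 0.00135
  P(Z=IV)·f_IV = 0.36 × 0.1102 = 0.039672
Denominator: 0.0299 + 0.005408 + 0.00135 + 0.039672 = 0.07633
P(Group IV | x₁, x₂) = 0.039672 / 0.07633 ≈ 0.520

0.520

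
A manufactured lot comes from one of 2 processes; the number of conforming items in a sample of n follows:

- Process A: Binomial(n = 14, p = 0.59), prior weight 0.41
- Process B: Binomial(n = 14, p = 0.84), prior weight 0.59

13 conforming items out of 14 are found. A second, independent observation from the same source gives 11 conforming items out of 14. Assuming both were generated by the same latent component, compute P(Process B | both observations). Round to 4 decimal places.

0.9938

P(component k | x) = π_k·f_k(x) / marginal(x), where marginal(x) = Σ_j π_j·f_j(x).
Since both observations come from the same component, the likelihood for component k is f_k(x₁)·f_k(x₂).
  L_A = [C(14,13)·0.59^13·0.41^1 = 14·0.00104973·0.41 = 0.00602543] × [0.0756528] = 0.000455841
  L_B = [C(14,13)·0.84^13·0.16^1 = 14·0.103665·0.16 = 0.232209] × [0.219045] = 0.0508642
Prior × likelihood for each component:
  π_A·L_A = 0.41 × 0.000455841 = 0.000186895
  π_B·L_B = 0.59 × 0.0508642 = 0.0300099
Evidence: 0.000186895 + 0.0300099 = 0.0301968
So the posterior for Process B is 0.0300099 / 0.0301968 ≈ 0.9938.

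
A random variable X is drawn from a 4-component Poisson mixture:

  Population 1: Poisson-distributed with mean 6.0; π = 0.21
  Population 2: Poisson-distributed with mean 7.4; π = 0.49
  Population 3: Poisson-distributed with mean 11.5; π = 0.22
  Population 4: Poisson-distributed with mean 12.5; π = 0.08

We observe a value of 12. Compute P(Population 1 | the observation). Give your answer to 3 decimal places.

Apply Bayes' rule: the posterior for each component is proportional to its prior times its likelihood at x.
Component likelihoods at x = 12:
  f_1 = e^(−6.0)·6.0^12/12! = 0.0112645
  f_2 = e^(−7.4)·7.4^12/12! = 0.0344084
  f_3 = e^(−11.5)·11.5^12/12! = 0.113149
  f_4 = e^(−12.5)·12.5^12/12! = 0.113215
Prior × likelihood for each component:
  P(Z=1)·f_1 = 0.21 × 0.0112645 = 0.00236554
  P(Z=2)·f_2 = 0.49 × 0.0344084 = 0.0168601
  P(Z=3)·f_3 = 0.22 × 0.113149 = 0.0248928
  P(Z=4)·f_4 = 0.08 × 0.113215 = 0.00905716
Denominator: 0.00236554 + 0.0168601 + 0.0248928 + 0.00905716 = 0.0531756
Responsibility of Population 1: 0.00236554 / 0.0531756 ≈ 0.044

0.044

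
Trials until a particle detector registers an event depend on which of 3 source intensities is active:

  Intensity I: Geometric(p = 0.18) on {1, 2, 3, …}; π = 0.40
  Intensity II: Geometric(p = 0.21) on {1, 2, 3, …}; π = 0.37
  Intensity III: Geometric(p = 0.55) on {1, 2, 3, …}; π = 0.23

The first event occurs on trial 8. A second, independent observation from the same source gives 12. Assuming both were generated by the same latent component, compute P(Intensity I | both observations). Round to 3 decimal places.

0.608

Apply Bayes' rule: the posterior for each component is proportional to its prior times its likelihood at x.
Since both observations come from the same component, the likelihood for component k is f_k(x₁)·f_k(x₂).
  p_I = [0.0448714] × [0.0202873] = 0.000910321
  p_II = [0.0403282] × [0.0157079] = 0.00063347
  p_III = [0.00205518] × [8.42753e-05] = 1.73201e-07
Weight by the priors:
  w_I·p_I = 0.40 × 0.000910321 = 0.000364128
  w_II·p_II = 0.37 × 0.00063347 = 0.000234384
  w_III·p_III = 0.23 × 1.73201e-07 = 3.98363e-08
Normaliser: 0.000364128 + 0.000234384 + 3.98363e-08 = 0.000598552
So the posterior for Intensity I is 0.000364128 / 0.000598552 ≈ 0.608.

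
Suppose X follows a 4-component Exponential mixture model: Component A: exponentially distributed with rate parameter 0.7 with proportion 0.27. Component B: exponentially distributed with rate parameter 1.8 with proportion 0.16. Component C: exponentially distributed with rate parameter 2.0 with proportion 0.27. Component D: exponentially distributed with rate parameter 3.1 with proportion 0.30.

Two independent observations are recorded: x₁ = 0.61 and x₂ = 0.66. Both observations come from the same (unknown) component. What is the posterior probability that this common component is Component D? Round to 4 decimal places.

Posterior ∝ prior × likelihood, so P(k | x) ∝ π_k f_k(x); normalise over all components.
Since both observations come from the same component, the likelihood for component k is f_k(x₁)·f_k(x₂).
  p_A = [0.7·e^(−0.7·0.61) = 0.7·e^(−0.4270) = 0.456724] × [0.441016] = 0.201423
  p_B = [1.8·e^(−1.8·0.61) = 1.8·e^(−1.0980) = 0.600367] × [0.548695] = 0.329418
  p_C = [2.0·e^(−2.0·0.61) = 2.0·e^(−1.2200) = 0.59046] × [0.534271] = 0.315466
  p_D = [3.1·e^(−3.1·0.61) = 3.1·e^(−1.8910) = 0.467855] × [0.400678] = 0.187459
Weight by the priors:
  π_A·p_A = 0.27 × 0.201423 = 0.0543841
  π_B·p_B = 0.16 × 0.329418 = 0.0527069
  π_C·p_C = 0.27 × 0.315466 = 0.0851757
  π_D·p_D = 0.30 × 0.187459 = 0.0562377
Marginal: 0.0543841 + 0.0527069 + 0.0851757 + 0.0562377 = 0.248504
So the posterior for Component D is 0.0562377 / 0.248504 ≈ 0.2263.

0.2263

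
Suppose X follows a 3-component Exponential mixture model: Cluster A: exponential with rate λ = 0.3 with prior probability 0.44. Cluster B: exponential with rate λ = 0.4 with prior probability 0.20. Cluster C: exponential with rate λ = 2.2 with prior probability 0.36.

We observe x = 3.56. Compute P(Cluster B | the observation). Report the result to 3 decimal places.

P(component k | x) = π_k·f_k(x) / marginal(x), where marginal(x) = Σ_j π_j·f_j(x).
Evaluate each component's likelihood at the observed value:
  L_A = 0.3·e^(−0.3·3.56) = 0.3·e^(−1.0680) = 0.103109
  L_B = 0.4·e^(−0.4·3.56) = 0.4·e^(−1.4240) = 0.0962996
  L_C = 2.2·e^(−2.2·3.56) = 2.2·e^(−7.8320) = 0.000873028
Unnormalised posteriors:
  π_A·L_A = 0.44 × 0.103109 = 0.0453678
  π_B·L_B = 0.20 × 0.0962996 = 0.0192599
  π_C·L_C = 0.36 × 0.000873028 = 0.00031429
Marginal: 0.0453678 + 0.0192599 + 0.00031429 = 0.064942
P(Cluster B | the observation) = 0.0192599 / 0.064942 ≈ 0.297

0.297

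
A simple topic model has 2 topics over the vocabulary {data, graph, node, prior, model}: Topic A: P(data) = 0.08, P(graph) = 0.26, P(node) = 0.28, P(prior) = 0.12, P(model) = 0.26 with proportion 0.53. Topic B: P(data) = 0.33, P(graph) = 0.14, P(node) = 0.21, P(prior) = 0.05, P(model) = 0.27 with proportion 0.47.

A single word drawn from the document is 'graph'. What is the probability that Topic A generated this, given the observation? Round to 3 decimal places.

0.677

By Bayes' theorem, P(k | x) = w_k f_k(x) / Σ_j w_j f_j(x).
Categorical probabilities:
  f_A = 0.26
  f_B = 0.14
Unnormalised posteriors:
  w_A·f_A = 0.53 × 0.26 = 0.1378
  w_B·f_B = 0.47 × 0.14 = 0.0658
Normaliser: 0.1378 + 0.0658 = 0.2036
P(Topic A | x) ≈ 0.677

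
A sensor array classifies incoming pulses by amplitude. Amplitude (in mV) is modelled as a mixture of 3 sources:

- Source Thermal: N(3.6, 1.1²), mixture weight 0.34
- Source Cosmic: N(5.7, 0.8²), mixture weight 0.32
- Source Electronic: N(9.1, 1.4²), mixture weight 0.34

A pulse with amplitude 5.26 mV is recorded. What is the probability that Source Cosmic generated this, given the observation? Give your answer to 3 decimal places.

Apply Bayes' rule: the posterior for each component is proportional to its prior times its likelihood at x.
Normal densities:
  f_Thermal = 0.116144
  f_Cosmic = 0.42868
  f_Electronic = 0.00662408
Weight by the priors:
  P(Z=Thermal)·f_Thermal = 0.34 × 0.116144 = 0.0394889
  P(Z=Cosmic)·f_Cosmic = 0.32 × 0.42868 = 0.137178
  P(Z=Electronic)·f_Electronic = 0.34 × 0.00662408 = 0.00225219
Marginal: 0.0394889 + 0.137178 + 0.00225219 = 0.178919
P(Source Cosmic | x) = 0.137178 / 0.178919 ≈ 0.767

0.767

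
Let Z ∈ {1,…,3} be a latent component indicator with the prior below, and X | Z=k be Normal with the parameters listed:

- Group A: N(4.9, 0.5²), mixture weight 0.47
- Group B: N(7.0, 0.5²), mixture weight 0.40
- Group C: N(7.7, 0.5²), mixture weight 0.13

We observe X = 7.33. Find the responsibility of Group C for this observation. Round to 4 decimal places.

P(component k | x) = π_k·f_k(x) / marginal(x), where marginal(x) = Σ_j π_j·f_j(x).
Normal densities:
  L_A = (1/(0.5·√(2π)))·exp(−(7.33−4.9)²/(2·0.5²)) = 0.797885·exp(-11.80980) = 5.92938e-06
  L_B = (1/(0.5·√(2π)))·exp(−(7.33−7.0)²/(2·0.5²)) = 0.797885·exp(-0.21780) = 0.641728
  L_C = (1/(0.5·√(2π)))·exp(−(7.33−7.7)²/(2·0.5²)) = 0.797885·exp(-0.27380) = 0.606779
Multiply by the mixture weights:
  π_A·L_A = 0.47 × 5.92938e-06 = 2.78681e-06
  π_B·L_B = 0.40 × 0.641728 = 0.256691
  π_C·L_C = 0.13 × 0.606779 = 0.0788812
Marginal: 2.78681e-06 + 0.256691 + 0.0788812 = 0.335575
P(Group C | the observation) = 0.0788812 / 0.335575 ≈ 0.2351

0.2351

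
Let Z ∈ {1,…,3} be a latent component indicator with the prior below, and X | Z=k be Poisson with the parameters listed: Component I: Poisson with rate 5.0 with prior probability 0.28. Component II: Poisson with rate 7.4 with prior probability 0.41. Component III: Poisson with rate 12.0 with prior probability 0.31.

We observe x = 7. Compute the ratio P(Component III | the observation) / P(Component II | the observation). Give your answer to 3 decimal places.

Since P(k|x) ∝ π_k f_k(x), the posterior odds are π_i f_i(x) / (π_j f_j(x)).
Evaluate each component's likelihood at the observed value:
  f_I = e^(−5.0)·5.0^7/7! = 0.104445
  f_II = e^(−7.4)·7.4^7/7! = 0.147371
  f_III = e^(−12.0)·12.0^7/7! = 0.0436822
Odds = (0.31/0.41) × (0.0436822/0.147371) = 0.756098 × 0.296409 ≈ 0.224

0.224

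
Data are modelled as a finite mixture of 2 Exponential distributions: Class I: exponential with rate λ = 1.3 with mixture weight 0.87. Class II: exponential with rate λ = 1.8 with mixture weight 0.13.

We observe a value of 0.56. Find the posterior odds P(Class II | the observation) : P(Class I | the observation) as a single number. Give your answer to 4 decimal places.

The posterior odds equal the prior odds times the likelihood ratio: (w_i/w_j)·(f_i(x)/f_j(x)).
Evaluate each component's likelihood at the observed value:
  p_I = 1.3·e^(−1.3·0.56) = 1.3·e^(−0.7280) = 0.627736
  p_II = 1.8·e^(−1.8·0.56) = 1.8·e^(−1.0080) = 0.656907
Odds = (0.13/0.87) × (0.656907/0.627736) = 0.149425 × 1.04647 ≈ 0.1564

0.1564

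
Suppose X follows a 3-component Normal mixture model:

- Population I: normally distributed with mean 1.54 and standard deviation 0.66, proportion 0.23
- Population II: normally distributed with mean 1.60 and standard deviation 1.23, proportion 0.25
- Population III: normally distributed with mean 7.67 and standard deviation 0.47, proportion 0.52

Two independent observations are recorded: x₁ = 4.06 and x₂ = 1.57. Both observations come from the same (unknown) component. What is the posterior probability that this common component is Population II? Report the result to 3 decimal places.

0.984

P(component k | x) = w_k·f_k(x) / marginal(x), where marginal(x) = Σ_j w_j·f_j(x).
Since both observations come from the same component, the likelihood for component k is f_k(x₁)·f_k(x₂).
  f_I = [0.000412746] × [0.603834] = 0.00024923
  f_II = [0.0438951] × [0.324247] = 0.0142328
  f_III = [1.31253e-13] × [2.24365e-37] = 2.94484e-50
Weight by the priors:
  w_I·f_I = 0.23 × 0.00024923 = 5.73228e-05
  w_II·f_II = 0.25 × 0.0142328 = 0.00355821
  w_III·f_III = 0.52 × 2.94484e-50 = 1.53132e-50
Normaliser: 5.73228e-05 + 0.00355821 + 1.53132e-50 = 0.00361553
So the posterior for Population II is 0.00355821 / 0.00361553 ≈ 0.984.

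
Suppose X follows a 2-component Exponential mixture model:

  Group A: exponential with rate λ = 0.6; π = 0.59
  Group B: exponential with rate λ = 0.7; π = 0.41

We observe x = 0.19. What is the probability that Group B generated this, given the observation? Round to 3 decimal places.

0.443

Posterior ∝ prior × likelihood, so P(k | x) ∝ π_k f_k(x); normalise over all components.
Component likelihoods at x = 0.19:
  L_A = 0.6·e^(−0.6·0.19) = 0.6·e^(−0.1140) = 0.535355
  L_B = 0.7·e^(−0.7·0.19) = 0.7·e^(−0.1330) = 0.612826
Multiply by the mixture weights:
  π_A·L_A = 0.59 × 0.535355 = 0.315859
  π_B·L_B = 0.41 × 0.612826 = 0.251258
Evidence: 0.315859 + 0.251258 = 0.567118
P(Group B | x) ≈ 0.443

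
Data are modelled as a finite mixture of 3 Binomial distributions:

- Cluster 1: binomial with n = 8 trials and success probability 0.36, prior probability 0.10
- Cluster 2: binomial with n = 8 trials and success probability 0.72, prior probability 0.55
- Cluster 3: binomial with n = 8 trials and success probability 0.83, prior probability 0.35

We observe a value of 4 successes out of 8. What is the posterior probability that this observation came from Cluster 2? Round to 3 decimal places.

0.684

P(component k | x) = π_k·f_k(x) / marginal(x), where marginal(x) = Σ_j π_j·f_j(x).
Binomial probabilities:
  f_1 = C(8,4)·0.36^4·0.64^4 = 70·0.0167962·0.167772 = 0.197255
  f_2 = C(8,4)·0.72^4·0.28^4 = 70·0.268739·0.00614656 = 0.115627
  f_3 = C(8,4)·0.83^4·0.17^4 = 70·0.474583·0.00083521 = 0.0277464
Unnormalised posteriors:
  π_1·f_1 = 0.10 × 0.197255 = 0.0197255
  π_2·f_2 = 0.55 × 0.115627 = 0.063595
  π_3·f_3 = 0.35 × 0.0277464 = 0.00971123
Denominator: 0.0197255 + 0.063595 + 0.00971123 = 0.0930317
P(Cluster 2 | x) = 0.063595 / 0.0930317 ≈ 0.684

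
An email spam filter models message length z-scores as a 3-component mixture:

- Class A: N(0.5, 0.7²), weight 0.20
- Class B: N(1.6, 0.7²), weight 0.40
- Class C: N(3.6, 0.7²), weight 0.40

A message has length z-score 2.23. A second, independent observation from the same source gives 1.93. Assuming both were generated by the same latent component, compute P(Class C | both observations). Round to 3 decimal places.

0.014

P(component k | x) = π_k·f_k(x) / marginal(x), where marginal(x) = Σ_j π_j·f_j(x).
Since both observations come from the same component, the likelihood for component k is f_k(x₁)·f_k(x₂).
  f_A = [0.0268835] × [0.0707292] = 0.00190145
  f_B = [0.380122] × [0.509979] = 0.193854
  f_C = [0.0839556] × [0.0331047] = 0.00277932
Weight by the priors:
  π_A·f_A = 0.20 × 0.00190145 = 0.00038029
  π_B·f_B = 0.40 × 0.193854 = 0.0775416
  π_C·f_C = 0.40 × 0.00277932 = 0.00111173
Normaliser: 0.00038029 + 0.0775416 + 0.00111173 = 0.0790336
P(Class C | x₁, x₂) ≈ 0.014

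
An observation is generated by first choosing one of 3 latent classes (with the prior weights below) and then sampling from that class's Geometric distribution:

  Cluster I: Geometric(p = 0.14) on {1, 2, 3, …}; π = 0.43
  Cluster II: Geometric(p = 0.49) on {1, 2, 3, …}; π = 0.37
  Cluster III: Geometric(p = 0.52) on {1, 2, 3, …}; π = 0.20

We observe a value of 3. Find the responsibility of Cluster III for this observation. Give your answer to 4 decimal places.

By Bayes' theorem, P(k | x) = w_k f_k(x) / Σ_j w_j f_j(x).
Evaluate each component's likelihood at the observed value:
  L_I = 0.103544
  L_II = 0.127449
  L_III = 0.119808
Multiply by the mixture weights:
  w_I·L_I = 0.43 × 0.103544 = 0.0445239
  w_II·L_II = 0.37 × 0.127449 = 0.0471561
  w_III·L_III = 0.20 × 0.119808 = 0.0239616
Sum: 0.0445239 + 0.0471561 + 0.0239616 = 0.115642
Responsibility of Cluster III: 0.0239616 / 0.115642 ≈ 0.2072

0.2072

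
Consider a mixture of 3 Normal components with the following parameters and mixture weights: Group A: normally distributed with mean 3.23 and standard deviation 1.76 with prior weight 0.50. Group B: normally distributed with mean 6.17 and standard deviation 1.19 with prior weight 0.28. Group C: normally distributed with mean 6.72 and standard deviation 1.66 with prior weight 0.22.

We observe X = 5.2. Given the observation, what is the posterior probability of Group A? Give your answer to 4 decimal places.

P(component k | x) = π_k·f_k(x) / marginal(x), where marginal(x) = Σ_j π_j·f_j(x).
Evaluate each component's likelihood at the observed value:
  f_A = (1/(1.76·√(2π)))·exp(−(5.2−3.23)²/(2·1.76²)) = 0.226672·exp(-0.62644) = 0.121154
  f_B = (1/(1.19·√(2π)))·exp(−(5.2−6.17)²/(2·1.19²)) = 0.335246·exp(-0.33222) = 0.240483
  f_C = (1/(1.66·√(2π)))·exp(−(5.2−6.72)²/(2·1.66²)) = 0.240327·exp(-0.41922) = 0.158029
Unnormalised posteriors:
  π_A·f_A = 0.50 × 0.121154 = 0.0605772
  π_B·f_B = 0.28 × 0.240483 = 0.0673352
  π_C·f_C = 0.22 × 0.158029 = 0.0347664
Marginal: 0.0605772 + 0.0673352 + 0.0347664 = 0.162679
Responsibility of Group A: 0.0605772 / 0.162679 ≈ 0.3724

0.3724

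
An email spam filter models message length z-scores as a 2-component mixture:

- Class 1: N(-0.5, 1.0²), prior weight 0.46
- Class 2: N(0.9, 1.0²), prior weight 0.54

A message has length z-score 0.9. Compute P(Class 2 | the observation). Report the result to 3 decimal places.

0.758

P(component k | x) = π_k·f_k(x) / marginal(x), where marginal(x) = Σ_j π_j·f_j(x).
Component likelihoods at x = 0.9:
  f_1 = (1/(1.0·√(2π)))·exp(−(0.9−-0.5)²/(2·1.0²)) = 0.398942·exp(-0.98000) = 0.149727
  f_2 = (1/(1.0·√(2π)))·exp(−(0.9−0.9)²/(2·1.0²)) = 0.398942·exp(-0.00000) = 0.398942
Unnormalised posteriors:
  π_1·f_1 = 0.46 × 0.149727 = 0.0688746
  π_2·f_2 = 0.54 × 0.398942 = 0.215429
Denominator: 0.0688746 + 0.215429 = 0.284303
So the posterior for Class 2 is 0.215429 / 0.284303 ≈ 0.758.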